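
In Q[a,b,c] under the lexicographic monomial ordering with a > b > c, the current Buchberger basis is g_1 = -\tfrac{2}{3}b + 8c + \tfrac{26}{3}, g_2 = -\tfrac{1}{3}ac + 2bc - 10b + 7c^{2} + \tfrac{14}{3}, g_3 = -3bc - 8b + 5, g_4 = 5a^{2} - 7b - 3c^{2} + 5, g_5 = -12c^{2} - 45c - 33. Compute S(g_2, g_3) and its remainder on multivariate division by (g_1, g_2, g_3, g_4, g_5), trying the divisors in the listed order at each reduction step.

lcm(LM(g_2), LM(g_3)) = abc.
S = (lcm/LT(g_2))·g_2 − (lcm/LT(g_3))·g_3 = -\tfrac{8}{3}ab + \tfrac{5}{3}a - 6b^{2}c + 30b^{2} - 21bc^{2} - 14b.
Reduce S modulo (g_1, g_2, g_3, g_4, g_5) in that order:
  leading term ab: subtract (4a)·g_1 from -\tfrac{8}{3}ab + \tfrac{5}{3}a - 6b^{2}c + 30b^{2} - 21bc^{2} - 14b → -32ac - 33a - 6b^{2}c + 30b^{2} - 21bc^{2} - 14b
  leading term ac: subtract (96)·g_2 from -32ac - 33a - 6b^{2}c + 30b^{2} - 21bc^{2} - 14b → -33a - 6b^{2}c + 30b^{2} - 21bc^{2} - 192bc + 946b - 672c^{2} - 448
  leading term a: no divisor's leading term divides it; move -33a to the remainder.
  leading term b^{2}c: subtract (9bc)·g_1 from -6b^{2}c + 30b^{2} - 21bc^{2} - 192bc + 946b - 672c^{2} - 448 → 30b^{2} - 93bc^{2} - 270bc + 946b - 672c^{2} - 448
  leading term b^{2}: subtract (-45b)·g_1 from 30b^{2} - 93bc^{2} - 270bc + 946b - 672c^{2} - 448 → -93bc^{2} + 90bc + 1336b - 672c^{2} - 448
  leading term bc^{2}: subtract (\tfrac{279}{2}c^{2})·g_1 from -93bc^{2} + 90bc + 1336b - 672c^{2} - 448 → 90bc + 1336b - 1116c^{3} - 1881c^{2} - 448
  leading term bc: subtract (-135c)·g_1 from 90bc + 1336b - 1116c^{3} - 1881c^{2} - 448 → 1336b - 1116c^{3} - 801c^{2} + 1170c - 448
  leading term b: subtract (-2004)·g_1 from 1336b - 1116c^{3} - 801c^{2} + 1170c - 448 → -1116c^{3} - 801c^{2} + 17202c + 16920
  leading term c^{3}: subtract (93c)·g_5 from -1116c^{3} - 801c^{2} + 17202c + 16920 → 3384c^{2} + 20271c + 16920
  leading term c^{2}: subtract (-282)·g_5 from 3384c^{2} + 20271c + 16920 → 7581c + 7614
  leading term c: no divisor's leading term divides it; move 7581c to the remainder.
  leading term 1: no divisor's leading term divides it; move 7614 to the remainder.
The remainder -33a + 7581c + 7614 is nonzero, so it would be added as the next basis element.

S(g_2, g_3) = -\tfrac{8}{3}ab + \tfrac{5}{3}a - 6b^{2}c + 30b^{2} - 21bc^{2} - 14b; remainder on division = -33a + 7581c + 7614.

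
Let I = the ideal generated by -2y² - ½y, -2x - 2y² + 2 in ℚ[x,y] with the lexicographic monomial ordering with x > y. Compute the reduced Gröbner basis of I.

f_1 = -2y² - ½y, LT = y².
f_2 = -2x - 2y² + 2, LT = x.

The S-polynomials (S(f_1,f_2)) all reduce to 0 modulo the current basis, so we have a Gröbner basis.

G = {x - ¼y - 1, y² + ¼y}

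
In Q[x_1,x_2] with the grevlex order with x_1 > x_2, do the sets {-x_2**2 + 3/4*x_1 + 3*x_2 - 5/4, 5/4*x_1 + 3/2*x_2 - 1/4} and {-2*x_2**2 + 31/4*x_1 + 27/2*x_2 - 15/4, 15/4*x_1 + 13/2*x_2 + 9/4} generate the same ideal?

No, the ideals differ.

For a fixed monomial order, each ideal has a unique reduced Gröbner basis; comparing bases decides equality.
Buchberger on the first generating set:
f_1 = -x_2**2 + 3/4*x_1 + 3*x_2 - 5/4, LT = x_2**2.
f_2 = 5/4*x_1 + 3/2*x_2 - 1/4, LT = x_1.

The S-polynomials (S(f_1,f_2)) all reduce to 0 modulo the current basis, so we have a Gröbner basis.
Inter-reduce: drop elements whose leading term is divisible by another's, tail-reduce, and make monic.
Reduced Gröbner basis: {x_2**2 - 21/10*x_2 + 11/10, x_1 + 6/5*x_2 - 1/5}.

Buchberger on the second generating set:
h_1 = -2*x_2**2 + 31/4*x_1 + 27/2*x_2 - 15/4, LT = x_2**2.
h_2 = 15/4*x_1 + 13/2*x_2 + 9/4, LT = x_1.

The S-polynomials (S(h_1,h_2)) all reduce to 0 modulo the current basis, so we have a Gröbner basis.
Inter-reduce: drop elements whose leading term is divisible by another's, tail-reduce, and make monic.
Reduced Gröbner basis: {x_2**2 - 1/30*x_2 + 21/5, x_1 + 26/15*x_2 + 3/5}.

The bases are distinct; the ideals are different.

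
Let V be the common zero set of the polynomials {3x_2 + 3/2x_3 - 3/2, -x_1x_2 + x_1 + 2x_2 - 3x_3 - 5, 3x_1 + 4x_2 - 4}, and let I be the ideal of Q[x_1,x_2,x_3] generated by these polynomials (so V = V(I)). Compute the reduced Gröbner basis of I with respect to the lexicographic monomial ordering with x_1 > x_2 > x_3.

f_1 = 3x_2 + 3/2x_3 - 3/2, LT = x_2.
f_2 = -x_1x_2 + x_1 + 2x_2 - 3x_3 - 5, LT = x_1x_2.
f_3 = 3x_1 + 4x_2 - 4, LT = x_1.

S(f_1,f_2): lcm = x_1x_2. S = 1/2x_1x_3 + 1/2x_1 + 2x_2 - 3x_3 - 5.
  leading term x_1x_3: subtract (1/6x_3)·f_3 from 1/2x_1x_3 + 1/2x_1 + 2x_2 - 3x_3 - 5 → 1/2x_1 - 2/3x_2x_3 + 2x_2 - 7/3x_3 - 5
  leading term x_1: subtract (1/6)·f_3 from 1/2x_1 - 2/3x_2x_3 + 2x_2 - 7/3x_3 - 5 → -2/3x_2x_3 + 4/3x_2 - 7/3x_3 - 13/3
  leading term x_2x_3: subtract (-2/9x_3)·f_1 from -2/3x_2x_3 + 4/3x_2 - 7/3x_3 - 13/3 → 4/3x_2 + 1/3x_3^2 - 8/3x_3 - 13/3
  leading term x_2: subtract (4/9)·f_1 from 4/3x_2 + 1/3x_3^2 - 8/3x_3 - 13/3 → 1/3x_3^2 - 10/3x_3 - 11/3
  leading term x_3^2: no divisor's leading term divides it; move 1/3x_3^2 to the remainder.
  leading term x_3: no divisor's leading term divides it; move -10/3x_3 to the remainder.
  leading term 1: no divisor's leading term divides it; move -11/3 to the remainder.
  remainder 1/3x_3^2 - 10/3x_3 - 11/3 ≠ 0; add g_4 = 1/3x_3^2 - 10/3x_3 - 11/3 to the basis.

The other S-polynomials (S(f_1,f_3), S(f_2,f_3), S(f_1,g_4), S(f_2,g_4), S(f_3,g_4)) all reduce to 0 modulo the current basis, so we have a Gröbner basis.
Inter-reduce: drop elements whose leading term is divisible by another's, tail-reduce, and make monic.

G = {x_1 - 2/3x_3 - 2/3, x_2 + 1/2x_3 - 1/2, x_3^2 - 10x_3 - 11}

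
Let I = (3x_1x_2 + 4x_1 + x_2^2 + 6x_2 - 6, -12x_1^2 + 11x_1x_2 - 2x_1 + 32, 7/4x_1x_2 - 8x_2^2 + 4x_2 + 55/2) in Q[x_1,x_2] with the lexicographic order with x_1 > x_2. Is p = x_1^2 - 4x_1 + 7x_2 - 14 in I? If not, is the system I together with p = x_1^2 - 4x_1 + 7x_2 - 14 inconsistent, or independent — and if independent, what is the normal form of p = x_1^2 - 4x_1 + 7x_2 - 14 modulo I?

First compute the reduced Gröbner basis of I by Buchberger's algorithm.
f_1 = 3x_1x_2 + 4x_1 + x_2^2 + 6x_2 - 6, LT = x_1x_2.
f_2 = -12x_1^2 + 11x_1x_2 - 2x_1 + 32, LT = x_1^2.
f_3 = 7/4x_1x_2 - 8x_2^2 + 4x_2 + 55/2, LT = x_1x_2.

S(f_1,f_2): lcm = x_1^2x_2. S = 4/3x_1^2 + 5/4x_1x_2^2 + 11/6x_1x_2 - 2x_1 + 8/3x_2.
  leading term x_1^2: subtract (-1/9)·f_2 from 4/3x_1^2 + 5/4x_1x_2^2 + 11/6x_1x_2 - 2x_1 + 8/3x_2 → 5/4x_1x_2^2 + 55/18x_1x_2 - 20/9x_1 + 8/3x_2 + 32/9
  leading term x_1x_2^2: subtract (5/12x_2)·f_1 from 5/4x_1x_2^2 + 55/18x_1x_2 - 20/9x_1 + 8/3x_2 + 32/9 → 25/18x_1x_2 - 20/9x_1 - 5/12x_2^3 - 5/2x_2^2 + 31/6x_2 + 32/9
  leading term x_1x_2: subtract (25/54)·f_1 from 25/18x_1x_2 - 20/9x_1 - 5/12x_2^3 - 5/2x_2^2 + 31/6x_2 + 32/9 → -110/27x_1 - 5/12x_2^3 - 80/27x_2^2 + 43/18x_2 + 19/3
  leading term x_1: no divisor's leading term divides it; move -110/27x_1 to the remainder.
  leading term x_2^3: no divisor's leading term divides it; move -5/12x_2^3 to the remainder.
  leading term x_2^2: no divisor's leading term divides it; move -80/27x_2^2 to the remainder.
  leading term x_2: no divisor's leading term divides it; move 43/18x_2 to the remainder.
  leading term 1: no divisor's leading term divides it; move 19/3 to the remainder.
  remainder -110/27x_1 - 5/12x_2^3 - 80/27x_2^2 + 43/18x_2 + 19/3 ≠ 0; add h_4 = -110/27x_1 - 5/12x_2^3 - 80/27x_2^2 + 43/18x_2 + 19/3 to the basis.

S(f_1,f_3): lcm = x_1x_2. S = 4/3x_1 + 103/21x_2^2 - 2/7x_2 - 124/7.
  leading term x_1: subtract (-18/55)·h_4 from 4/3x_1 + 103/21x_2^2 - 2/7x_2 - 124/7 → -3/22x_2^3 + 303/77x_2^2 + 191/385x_2 - 6022/385
  leading term x_2^3: no divisor's leading term divides it; move -3/22x_2^3 to the remainder.
  leading term x_2^2: no divisor's leading term divides it; move 303/77x_2^2 to the remainder.
  leading term x_2: no divisor's leading term divides it; move 191/385x_2 to the remainder.
  leading term 1: no divisor's leading term divides it; move -6022/385 to the remainder.
  remainder -3/22x_2^3 + 303/77x_2^2 + 191/385x_2 - 6022/385 ≠ 0; add h_5 = -3/22x_2^3 + 303/77x_2^2 + 191/385x_2 - 6022/385 to the basis.

S(f_2,f_3): lcm = x_1^2x_2. S = 307/84x_1x_2^2 - 89/42x_1x_2 - 110/7x_1 - 8/3x_2.
  leading term x_1x_2^2: subtract (307/252x_2)·f_1 from 307/84x_1x_2^2 - 89/42x_1x_2 - 110/7x_1 - 8/3x_2 → -881/126x_1x_2 - 110/7x_1 - 307/252x_2^3 - 307/42x_2^2 + 65/14x_2
  leading term x_1x_2: subtract (-881/378)·f_1 from -881/126x_1x_2 - 110/7x_1 - 307/252x_2^3 - 307/42x_2^2 + 65/14x_2 → -1208/189x_1 - 307/252x_2^3 - 941/189x_2^2 + 2347/126x_2 - 881/63
  leading term x_1: subtract (604/385)·h_4 from -1208/189x_1 - 307/252x_2^3 - 941/189x_2^2 + 2347/126x_2 - 881/63 → -1565/2772x_2^3 - 229/693x_2^2 + 11457/770x_2 - 82883/3465
  leading term x_2^3: subtract (1565/378)·h_5 from -1565/2772x_2^3 - 229/693x_2^2 + 11457/770x_2 - 82883/3465 → -1629/98x_2^2 + 84839/6615x_2 + 270152/6615
  leading term x_2^2: no divisor's leading term divides it; move -1629/98x_2^2 to the remainder.
  leading term x_2: no divisor's leading term divides it; move 84839/6615x_2 to the remainder.
  leading term 1: no divisor's leading term divides it; move 270152/6615 to the remainder.
  remainder -1629/98x_2^2 + 84839/6615x_2 + 270152/6615 ≠ 0; add h_6 = -1629/98x_2^2 + 84839/6615x_2 + 270152/6615 to the basis.

S(f_1,h_4): lcm = x_1x_2. S = 4/3x_1 - 9/88x_2^4 - 8/11x_2^3 + 607/660x_2^2 + 391/110x_2 - 2.
  leading term x_1: subtract (-18/55)·h_4 from 4/3x_1 - 9/88x_2^4 - 8/11x_2^3 + 607/660x_2^2 + 391/110x_2 - 2 → -9/88x_2^4 - 19/22x_2^3 - 1/20x_2^2 + 477/110x_2 + 4/55
  leading term x_2^4: subtract (3/4x_2)·h_5 from -9/88x_2^4 - 19/22x_2^3 - 1/20x_2^2 + 477/110x_2 + 4/55 → -1175/308x_2^3 - 65/154x_2^2 + 6186/385x_2 + 4/55
  leading term x_2^3: subtract (1175/42)·h_5 from -1175/308x_2^3 - 65/154x_2^2 + 6186/385x_2 + 4/55 → -5415/49x_2^2 + 3217/1470x_2 + 321683/735
  leading term x_2^2: subtract (3610/543)·h_6 from -5415/49x_2^2 + 3217/1470x_2 + 321683/735 → -85259443/1026270x_2 + 85259443/513135
  leading term x_2: no divisor's leading term divides it; move -85259443/1026270x_2 to the remainder.
  leading term 1: no divisor's leading term divides it; move 85259443/513135 to the remainder.
  remainder -85259443/1026270x_2 + 85259443/513135 ≠ 0; add h_7 = -85259443/1026270x_2 + 85259443/513135 to the basis.

The other S-polynomials (S(f_2,h_4), S(f_3,h_4), S(f_1,h_5), S(f_2,h_5), S(f_3,h_5), S(h_4,h_5), S(f_1,h_6), S(f_2,h_6), S(f_3,h_6), S(h_4,h_6), S(h_5,h_6), S(f_1,h_7), S(f_2,h_7), S(f_3,h_7), S(h_4,h_7), S(h_5,h_7), S(h_6,h_7)) all reduce to 0 modulo the current basis, so we have a Gröbner basis.
Inter-reduce: drop elements whose leading term is divisible by another's, tail-reduce, and make monic.
Reduced Gröbner basis: {x_1 + 1, x_2 - 2}.
Label its elements g_1 = x_1 + 1, g_2 = x_2 - 2.

Reduce p = x_1^2 - 4x_1 + 7x_2 - 14 modulo G:
  leading term x_1^2: subtract (x_1)·g_1 from x_1^2 - 4x_1 + 7x_2 - 14 → -5x_1 + 7x_2 - 14
  leading term x_1: subtract (-5)·g_1 from -5x_1 + 7x_2 - 14 → 7x_2 - 9
  leading term x_2: subtract (7)·g_2 from 7x_2 - 9 → 5
  leading term 1: no divisor's leading term divides it; move 5 to the remainder.
  normal form = 5.
The normal form is nonzero, so p ∉ I. Since p minus its normal form lies in I, I + (p) = I + (r) where r = 5; decide whether this ideal is the whole ring.
Here r = 5 is a nonzero constant, hence a unit: 1 ∈ I + (p), the Gröbner basis of I + (p) is {1}, and the enlarged system has no common solution — adjoining p is inconsistent.

Adjoining x_1^2 - 4x_1 + 7x_2 - 14 makes the ideal the whole ring: the system is inconsistent.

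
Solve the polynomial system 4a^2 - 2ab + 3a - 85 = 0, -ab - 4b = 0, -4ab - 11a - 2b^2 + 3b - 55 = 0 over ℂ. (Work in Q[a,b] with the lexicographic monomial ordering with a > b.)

{(-5, 0)}

Compute a lex Gröbner basis by Buchberger's algorithm.
f_1 = 4a^2 - 2ab + 3a - 85, LT = a^2.
f_2 = -ab - 4b, LT = ab.
f_3 = -4ab - 11a - 2b^2 + 3b - 55, LT = ab.

S(f_1,f_2): lcm = a^2b. S = -1/2ab^2 - 13/4ab - 85/4b.
  leading term ab^2: subtract (1/2b)·f_2 from -1/2ab^2 - 13/4ab - 85/4b → -13/4ab + 2b^2 - 85/4b
  leading term ab: subtract (13/4)·f_2 from -13/4ab + 2b^2 - 85/4b → 2b^2 - 33/4b
  leading term b^2: no divisor's leading term divides it; move 2b^2 to the remainder.
  leading term b: no divisor's leading term divides it; move -33/4b to the remainder.
  remainder 2b^2 - 33/4b ≠ 0; add h_4 = 2b^2 - 33/4b to the basis.

S(f_1,f_3): lcm = a^2b. S = -11/4a^2 - ab^2 + 3/2ab - 55/4a - 85/4b.
  leading term a^2: subtract (-11/16)·f_1 from -11/4a^2 - ab^2 + 3/2ab - 55/4a - 85/4b → -ab^2 + 1/8ab - 187/16a - 85/4b - 935/16
  leading term ab^2: subtract (b)·f_2 from -ab^2 + 1/8ab - 187/16a - 85/4b - 935/16 → 1/8ab - 187/16a + 4b^2 - 85/4b - 935/16
  leading term ab: subtract (-1/8)·f_2 from 1/8ab - 187/16a + 4b^2 - 85/4b - 935/16 → -187/16a + 4b^2 - 87/4b - 935/16
  leading term a: no divisor's leading term divides it; move -187/16a to the remainder.
  leading term b^2: subtract (2)·h_4 from 4b^2 - 87/4b - 935/16 → -21/4b - 935/16
  leading term b: no divisor's leading term divides it; move -21/4b to the remainder.
  leading term 1: no divisor's leading term divides it; move -935/16 to the remainder.
  remainder -187/16a - 21/4b - 935/16 ≠ 0; add h_5 = -187/16a - 21/4b - 935/16 to the basis.

S(f_2,f_3): lcm = ab. S = -11/4a - 1/2b^2 + 19/4b - 55/4.
  leading term a: subtract (4/17)·h_5 from -11/4a - 1/2b^2 + 19/4b - 55/4 → -1/2b^2 + 407/68b
  leading term b^2: subtract (-1/4)·h_4 from -1/2b^2 + 407/68b → 1067/272b
  leading term b: no divisor's leading term divides it; move 1067/272b to the remainder.
  remainder 1067/272b ≠ 0; add h_6 = 1067/272b to the basis.

S(f_1,h_4): leading monomials are coprime, so the S-polynomial reduces to 0 (Buchberger's first criterion).
S(f_2,h_4): lcm = ab^2. S = 33/8ab + 4b^2.
  leading term ab: subtract (-33/8)·f_2 from 33/8ab + 4b^2 → 4b^2 - 33/2b
  leading term b^2: subtract (2)·h_4 from 4b^2 - 33/2b → 0
  remainder 0.

S(f_3,h_4): lcm = ab^2. S = 55/8ab + 1/2b^3 - 3/4b^2 + 55/4b.
  leading term ab: subtract (-55/8)·f_2 from 55/8ab + 1/2b^3 - 3/4b^2 + 55/4b → 1/2b^3 - 3/4b^2 - 55/4b
  leading term b^3: subtract (1/4b)·h_4 from 1/2b^3 - 3/4b^2 - 55/4b → 21/16b^2 - 55/4b
  leading term b^2: subtract (21/32)·h_4 from 21/16b^2 - 55/4b → -1067/128b
  leading term b: subtract (-17/8)·h_6 from -1067/128b → 0
  remainder 0.

S(f_1,h_5): lcm = a^2. S = -355/374ab - 17/4a - 85/4.
  leading term ab: subtract (355/374)·f_2 from -355/374ab - 17/4a - 85/4 → -17/4a + 710/187b - 85/4
  leading term a: subtract (4/11)·h_5 from -17/4a + 710/187b - 85/4 → 97/17b
  leading term b: subtract (16/11)·h_6 from 97/17b → 0
  remainder 0.

S(f_2,h_5): lcm = ab. S = -84/187b^2 - b.
  leading term b^2: subtract (-42/187)·h_4 from -84/187b^2 - b → -97/34b
  leading term b: subtract (-8/11)·h_6 from -97/34b → 0
  remainder 0.

S(f_3,h_5): lcm = ab. S = 11/4a + 19/374b^2 - 23/4b + 55/4.
  leading term a: subtract (-4/17)·h_5 from 11/4a + 19/374b^2 - 23/4b + 55/4 → 19/374b^2 - 475/68b
  leading term b^2: subtract (19/748)·h_4 from 19/374b^2 - 475/68b → -1843/272b
  leading term b: subtract (-19/11)·h_6 from -1843/272b → 0
  remainder 0.

S(h_4,h_5): leading monomials are coprime, so the S-polynomial reduces to 0 (Buchberger's first criterion).
S(f_1,h_6): leading monomials are coprime, so the S-polynomial reduces to 0 (Buchberger's first criterion).
S(f_2,h_6): lcm = ab. S = 4b.
  leading term b: subtract (1088/1067)·h_6 from 4b → 0
  remainder 0.

S(f_3,h_6): lcm = ab. S = 11/4a + 1/2b^2 - 3/4b + 55/4.
  leading term a: subtract (-4/17)·h_5 from 11/4a + 1/2b^2 - 3/4b + 55/4 → 1/2b^2 - 135/68b
  leading term b^2: subtract (1/4)·h_4 from 1/2b^2 - 135/68b → 21/272b
  leading term b: subtract (21/1067)·h_6 from 21/272b → 0
  remainder 0.

S(h_4,h_6): lcm = b^2. S = -33/8b.
  leading term b: subtract (-102/97)·h_6 from -33/8b → 0
  remainder 0.

S(h_5,h_6): leading monomials are coprime, so the S-polynomial reduces to 0 (Buchberger's first criterion).
Every S-polynomial of the final basis reduces to 0, so we have a Gröbner basis.
Inter-reduce: drop elements whose leading term is divisible by another's, tail-reduce, and make monic.
Reduced Gröbner basis: {a + 5, b}.

Elimination: the polynomial b lies in the elimination ideal for b, so b ∈ {0}. For each such b, the remaining basis elements (now univariate) give the rest of the solution.
  b = 0: the earlier basis element becomes a + 5 = 0, giving a = -5 — point (-5, 0).
Check: every point annihilates each of the original generators.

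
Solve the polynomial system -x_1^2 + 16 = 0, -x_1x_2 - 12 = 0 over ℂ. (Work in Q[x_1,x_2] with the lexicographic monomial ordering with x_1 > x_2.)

{(4, -3), (-4, 3)}

Compute a lex Gröbner basis by Buchberger's algorithm.
f_1 = -x_1^2 + 16, LT = x_1^2.
f_2 = -x_1x_2 - 12, LT = x_1x_2.

S(f_1,f_2): lcm = x_1^2x_2. S = -12x_1 - 16x_2.
  reduce S modulo (f_1, f_2):
  remainder -12x_1 - 16x_2 ≠ 0; add h_3 = -12x_1 - 16x_2 to the basis.

S(f_2,h_3): lcm = x_1x_2. S = -4/3x_2^2 + 12.
  reduce S modulo (f_1, f_2, h_3):
  remainder -4/3x_2^2 + 12 ≠ 0; add h_4 = -4/3x_2^2 + 12 to the basis.

The other S-polynomials (S(f_1,h_3), S(f_1,h_4), S(f_2,h_4), S(h_3,h_4)) all reduce to 0 modulo the current basis, so we have a Gröbner basis.
Inter-reduce: drop elements whose leading term is divisible by another's, tail-reduce, and make monic.
Reduced Gröbner basis: {x_1 + 4/3x_2, x_2^2 - 9}.

The lex basis is triangular: the last element involves only x_2. Solving x_2^2 - 9 = 0 gives x_2 ∈ {-3, 3}; substituting each value into the earlier elements determines the remaining variables.
  x_2 = -3: the earlier basis element becomes x_1 - 4 = 0, giving x_1 = 4 — point (4, -3).
  x_2 = 3: the earlier basis element becomes x_1 + 4 = 0, giving x_1 = -4 — point (-4, 3).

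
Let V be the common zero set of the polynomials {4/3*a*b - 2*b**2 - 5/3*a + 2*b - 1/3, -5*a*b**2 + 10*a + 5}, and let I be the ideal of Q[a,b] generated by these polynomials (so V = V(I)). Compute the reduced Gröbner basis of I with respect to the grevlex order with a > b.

G = {b**3 + 1/4*b**2 - 7/24*a - 13/12*b - 11/24, a**2 - 33/7*b**2 - 57/14*a + 9/7*b - 23/14, a*b - 3/2*b**2 - 5/4*a + 3/2*b - 1/4}

This is the nonlinear analogue of row-reducing a linear system.

f_1 = 4/3*a*b - 2*b**2 - 5/3*a + 2*b - 1/3, LT = a*b.
f_2 = -5*a*b**2 + 10*a + 5, LT = a*b**2.

S(f_1,f_2): lcm = a*b**2. S = -3/2*b**3 - 5/4*a*b + 3/2*b**2 + 2*a - 1/4*b + 1.
  reduce S modulo (f_1, f_2):
  remainder -3/2*b**3 - 3/8*b**2 + 7/16*a + 13/8*b + 11/16 ≠ 0; add g_3 = -3/2*b**3 - 3/8*b**2 + 7/16*a + 13/8*b + 11/16 to the basis.

S(f_1,g_3): lcm = a*b**3. S = -3/2*b**4 - 3/2*a*b**2 + 3/2*b**3 + 7/24*a**2 + 13/12*a*b - 1/4*b**2 + 11/24*a.
  reduce S modulo (f_1, f_2, g_3):
  remainder 7/24*a**2 - 11/8*b**2 - 19/16*a + 3/8*b - 23/48 ≠ 0; add g_4 = 7/24*a**2 - 11/8*b**2 - 19/16*a + 3/8*b - 23/48 to the basis.

The other S-polynomials (S(f_2,g_3), S(f_1,g_4), S(f_2,g_4), S(g_3,g_4)) all reduce to 0 modulo the current basis, so we have a Gröbner basis.
Inter-reduce: drop elements whose leading term is divisible by another's, tail-reduce, and make monic.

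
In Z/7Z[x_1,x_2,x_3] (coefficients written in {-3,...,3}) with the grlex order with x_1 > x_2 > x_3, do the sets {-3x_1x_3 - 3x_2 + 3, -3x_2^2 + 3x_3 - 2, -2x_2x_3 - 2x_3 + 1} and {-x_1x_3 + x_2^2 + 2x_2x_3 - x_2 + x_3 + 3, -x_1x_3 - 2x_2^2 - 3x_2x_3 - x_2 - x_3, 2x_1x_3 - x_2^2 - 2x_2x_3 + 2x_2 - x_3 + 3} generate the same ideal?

Two ideals are equal iff their reduced Gröbner bases coincide (the reduced basis is unique for a fixed ordering).
Buchberger on the first generating set:
f_1 = -3x_1x_3 - 3x_2 + 3, LT = x_1x_3.
f_2 = -3x_2^2 + 3x_3 - 2, LT = x_2^2.
f_3 = -2x_2x_3 - 2x_3 + 1, LT = x_2x_3.

S(f_1,f_3): lcm = x_1x_2x_3. S = -x_1x_3 + x_2^2 - 3x_1 - x_2.
  leading term x_1x_3: subtract (-2)·f_1 from -x_1x_3 + x_2^2 - 3x_1 - x_2 → x_2^2 - 3x_1 - 1
  leading term x_2^2: subtract (2)·f_2 from x_2^2 - 3x_1 - 1 → -3x_1 + x_3 + 3
  leading term x_1: no divisor's leading term divides it; move -3x_1 to the remainder.
  leading term x_3: no divisor's leading term divides it; move x_3 to the remainder.
  leading term 1: no divisor's leading term divides it; move 3 to the remainder.
  remainder -3x_1 + x_3 + 3 ≠ 0; add g_4 = -3x_1 + x_3 + 3 to the basis.

S(f_2,f_3): lcm = x_2^2x_3. S = -x_2x_3 - x_3^2 - 3x_2 + 3x_3.
  leading term x_2x_3: subtract (-3)·f_3 from -x_2x_3 - x_3^2 - 3x_2 + 3x_3 → -x_3^2 - 3x_2 - 3x_3 + 3
  leading term x_3^2: no divisor's leading term divides it; move -x_3^2 to the remainder.
  leading term x_2: no divisor's leading term divides it; move -3x_2 to the remainder.
  leading term x_3: no divisor's leading term divides it; move -3x_3 to the remainder.
  leading term 1: no divisor's leading term divides it; move 3 to the remainder.
  remainder -x_3^2 - 3x_2 - 3x_3 + 3 ≠ 0; add g_5 = -x_3^2 - 3x_2 - 3x_3 + 3 to the basis.

The other S-polynomials (S(f_1,f_2), S(f_1,g_4), S(f_2,g_4), S(f_3,g_4), S(f_1,g_5), S(f_2,g_5), S(f_3,g_5), S(g_4,g_5)) all reduce to 0 modulo the current basis, so we have a Gröbner basis.
Inter-reduce: drop elements whose leading term is divisible by another's, tail-reduce, and make monic.
Reduced Gröbner basis: {x_2^2 - x_3 + 3, x_2x_3 + x_3 + 3, x_3^2 + 3x_2 + 3x_3 - 3, x_1 + 2x_3 - 1}.

Buchberger on the second generating set:
h_1 = -x_1x_3 + x_2^2 + 2x_2x_3 - x_2 + x_3 + 3, LT = x_1x_3.
h_2 = -x_1x_3 - 2x_2^2 - 3x_2x_3 - x_2 - x_3, LT = x_1x_3.
h_3 = 2x_1x_3 - x_2^2 - 2x_2x_3 + 2x_2 - x_3 + 3, LT = x_1x_3.

S(h_1,h_2): lcm = x_1x_3. S = -3x_2^2 + 2x_2x_3 - 2x_3 - 3.
  leading term x_2^2: no divisor's leading term divides it; move -3x_2^2 to the remainder.
  leading term x_2x_3: no divisor's leading term divides it; move 2x_2x_3 to the remainder.
  leading term x_3: no divisor's leading term divides it; move -2x_3 to the remainder.
  leading term 1: no divisor's leading term divides it; move -3 to the remainder.
  remainder -3x_2^2 + 2x_2x_3 - 2x_3 - 3 ≠ 0; add k_4 = -3x_2^2 + 2x_2x_3 - 2x_3 - 3 to the basis.

S(h_1,h_3): lcm = x_1x_3. S = 3x_2^2 - x_2x_3 + 3x_3 - 1.
  leading term x_2^2: subtract (-1)·k_4 from 3x_2^2 - x_2x_3 + 3x_3 - 1 → x_2x_3 + x_3 + 3
  leading term x_2x_3: no divisor's leading term divides it; move x_2x_3 to the remainder.
  leading term x_3: no divisor's leading term divides it; move x_3 to the remainder.
  leading term 1: no divisor's leading term divides it; move 3 to the remainder.
  remainder x_2x_3 + x_3 + 3 ≠ 0; add k_5 = x_2x_3 + x_3 + 3 to the basis.

S(h_1,k_5): lcm = x_1x_2x_3. S = -x_2^3 - 2x_2^2x_3 - x_1x_3 + x_2^2 - x_2x_3 - 3x_1 - 3x_2.
  leading term x_2^3: subtract (-2x_2)·k_4 from -x_2^3 - 2x_2^2x_3 - x_1x_3 + x_2^2 - x_2x_3 - 3x_1 - 3x_2 → 2x_2^2x_3 - x_1x_3 + x_2^2 + 2x_2x_3 - 3x_1 - 2x_2
  leading term x_2^2x_3: subtract (-3x_3)·k_4 from 2x_2^2x_3 - x_1x_3 + x_2^2 + 2x_2x_3 - 3x_1 - 2x_2 → -x_2x_3^2 - x_1x_3 + x_2^2 + 2x_2x_3 + x_3^2 - 3x_1 - 2x_2 - 2x_3
  leading term x_2x_3^2: subtract (-x_3)·k_5 from -x_2x_3^2 - x_1x_3 + x_2^2 + 2x_2x_3 + x_3^2 - 3x_1 - 2x_2 - 2x_3 → -x_1x_3 + x_2^2 + 2x_2x_3 + 2x_3^2 - 3x_1 - 2x_2 + x_3
  leading term x_1x_3: subtract (1)·h_1 from -x_1x_3 + x_2^2 + 2x_2x_3 + 2x_3^2 - 3x_1 - 2x_2 + x_3 → 2x_3^2 - 3x_1 - x_2 - 3
  leading term x_3^2: no divisor's leading term divides it; move 2x_3^2 to the remainder.
  leading term x_1: no divisor's leading term divides it; move -3x_1 to the remainder.
  leading term x_2: no divisor's leading term divides it; move -x_2 to the remainder.
  leading term 1: no divisor's leading term divides it; move -3 to the remainder.
  remainder 2x_3^2 - 3x_1 - x_2 - 3 ≠ 0; add k_6 = 2x_3^2 - 3x_1 - x_2 - 3 to the basis.

S(h_3,k_5): lcm = x_1x_2x_3. S = 3x_2^3 - x_2^2x_3 - x_1x_3 + x_2^2 + 3x_2x_3 - 3x_1 - 2x_2.
  leading term x_2^3: subtract (-x_2)·k_4 from 3x_2^3 - x_2^2x_3 - x_1x_3 + x_2^2 + 3x_2x_3 - 3x_1 - 2x_2 → x_2^2x_3 - x_1x_3 + x_2^2 + x_2x_3 - 3x_1 + 2x_2
  leading term x_2^2x_3: subtract (2x_3)·k_4 from x_2^2x_3 - x_1x_3 + x_2^2 + x_2x_3 - 3x_1 + 2x_2 → 3x_2x_3^2 - x_1x_3 + x_2^2 + x_2x_3 - 3x_3^2 - 3x_1 + 2x_2 - x_3
  leading term x_2x_3^2: subtract (3x_3)·k_5 from 3x_2x_3^2 - x_1x_3 + x_2^2 + x_2x_3 - 3x_3^2 - 3x_1 + 2x_2 - x_3 → -x_1x_3 + x_2^2 + x_2x_3 + x_3^2 - 3x_1 + 2x_2 - 3x_3
  leading term x_1x_3: subtract (1)·h_1 from -x_1x_3 + x_2^2 + x_2x_3 + x_3^2 - 3x_1 + 2x_2 - 3x_3 → -x_2x_3 + x_3^2 - 3x_1 + 3x_2 + 3x_3 - 3
  leading term x_2x_3: subtract (-1)·k_5 from -x_2x_3 + x_3^2 - 3x_1 + 3x_2 + 3x_3 - 3 → x_3^2 - 3x_1 + 3x_2 - 3x_3
  leading term x_3^2: subtract (-3)·k_6 from x_3^2 - 3x_1 + 3x_2 - 3x_3 → 2x_1 - 3x_3 - 2
  leading term x_1: no divisor's leading term divides it; move 2x_1 to the remainder.
  leading term x_3: no divisor's leading term divides it; move -3x_3 to the remainder.
  leading term 1: no divisor's leading term divides it; move -2 to the remainder.
  remainder 2x_1 - 3x_3 - 2 ≠ 0; add k_7 = 2x_1 - 3x_3 - 2 to the basis.

The other S-polynomials (S(h_2,h_3), S(h_1,k_4), S(h_2,k_4), S(h_3,k_4), S(h_2,k_5), S(k_4,k_5), S(h_1,k_6), S(h_2,k_6), S(h_3,k_6), S(k_4,k_6), S(k_5,k_6), S(h_1,k_7), S(h_2,k_7), S(h_3,k_7), S(k_4,k_7), S(k_5,k_7), S(k_6,k_7)) all reduce to 0 modulo the current basis, so we have a Gröbner basis.
Inter-reduce: drop elements whose leading term is divisible by another's, tail-reduce, and make monic.
Reduced Gröbner basis: {x_2^2 - x_3 + 3, x_2x_3 + x_3 + 3, x_3^2 + 3x_2 + 3x_3 - 3, x_1 + 2x_3 - 1}.

These coincide, so the ideals are equal.

Yes, the ideals are equal.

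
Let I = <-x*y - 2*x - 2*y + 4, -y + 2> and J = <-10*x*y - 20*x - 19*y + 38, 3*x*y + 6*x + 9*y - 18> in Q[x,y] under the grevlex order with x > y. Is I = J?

Two ideals are equal iff their reduced Gröbner bases coincide (the reduced basis is unique for a fixed ordering).
Buchberger on the first generating set:
f_1 = -x*y - 2*x - 2*y + 4, LT = x*y.
f_2 = -y + 2, LT = y.

S(f_1,f_2): lcm = x*y. S = 4*x + 2*y - 4.
  leading term x: no divisor's leading term divides it; move 4*x to the remainder.
  leading term y: subtract (-2)·f_2 from 2*y - 4 → 0
  remainder 4*x ≠ 0; add g_3 = 4*x to the basis.

S(f_1,g_3): lcm = x*y. S = 2*x + 2*y - 4.
  leading term x: subtract (1/2)·g_3 from 2*x + 2*y - 4 → 2*y - 4
  leading term y: subtract (-2)·f_2 from 2*y - 4 → 0
  remainder 0.

S(f_2,g_3): leading monomials are coprime, so the S-polynomial reduces to 0 (Buchberger's first criterion).
Every S-polynomial of the final basis reduces to 0, so we have a Gröbner basis.
Inter-reduce: drop elements whose leading term is divisible by another's, tail-reduce, and make monic.
Reduced Gröbner basis: {x, y - 2}.

Buchberger on the second generating set:
h_1 = -10*x*y - 20*x - 19*y + 38, LT = x*y.
h_2 = 3*x*y + 6*x + 9*y - 18, LT = x*y.

S(h_1,h_2): lcm = x*y. S = -11/10*y + 11/5.
  leading term y: no divisor's leading term divides it; move -11/10*y to the remainder.
  leading term 1: no divisor's leading term divides it; move 11/5 to the remainder.
  remainder -11/10*y + 11/5 ≠ 0; add k_3 = -11/10*y + 11/5 to the basis.

S(h_1,k_3): lcm = x*y. S = 4*x + 19/10*y - 19/5.
  leading term x: no divisor's leading term divides it; move 4*x to the remainder.
  leading term y: subtract (-19/11)·k_3 from 19/10*y - 19/5 → 0
  remainder 4*x ≠ 0; add k_4 = 4*x to the basis.

S(h_2,k_3): lcm = x*y. S = 4*x + 3*y - 6.
  leading term x: subtract (1)·k_4 from 4*x + 3*y - 6 → 3*y - 6
  leading term y: subtract (-30/11)·k_3 from 3*y - 6 → 0
  remainder 0.

S(h_1,k_4): lcm = x*y. S = 2*x + 19/10*y - 19/5.
  leading term x: subtract (1/2)·k_4 from 2*x + 19/10*y - 19/5 → 19/10*y - 19/5
  leading term y: subtract (-19/11)·k_3 from 19/10*y - 19/5 → 0
  remainder 0.

S(h_2,k_4): lcm = x*y. S = 2*x + 3*y - 6.
  leading term x: subtract (1/2)·k_4 from 2*x + 3*y - 6 → 3*y - 6
  leading term y: subtract (-30/11)·k_3 from 3*y - 6 → 0
  remainder 0.

S(k_3,k_4): leading monomials are coprime, so the S-polynomial reduces to 0 (Buchberger's first criterion).
Every S-polynomial of the final basis reduces to 0, so we have a Gröbner basis.
Inter-reduce: drop elements whose leading term is divisible by another's, tail-reduce, and make monic.
Reduced Gröbner basis: {x, y - 2}.

Same reduced basis, so the two generating sets span the same ideal.
The same test decides containment: I ⊆ J iff every generator of I reduces to 0 modulo a Gröbner basis of J.

Yes, the ideals are equal.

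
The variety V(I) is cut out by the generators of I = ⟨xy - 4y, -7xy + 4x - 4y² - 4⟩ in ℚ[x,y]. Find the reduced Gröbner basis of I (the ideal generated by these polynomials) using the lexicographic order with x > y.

f_1 = xy - 4y, LT = xy.
f_2 = -7xy + 4x - 4y² - 4, LT = xy.

S(f_1,f_2): lcm = xy. S = 4/7x - 4/7y² - 4y - 4/7.
  leading term x: no divisor's leading term divides it; move 4/7x to the remainder.
  leading term y²: no divisor's leading term divides it; move -4/7y² to the remainder.
  leading term y: no divisor's leading term divides it; move -4y to the remainder.
  leading term 1: no divisor's leading term divides it; move -4/7 to the remainder.
  remainder 4/7x - 4/7y² - 4y - 4/7 ≠ 0; add g_3 = 4/7x - 4/7y² - 4y - 4/7 to the basis.

S(f_1,g_3): lcm = xy. S = y³ + 7y² - 3y.
  leading term y³: no divisor's leading term divides it; move y³ to the remainder.
  leading term y²: no divisor's leading term divides it; move 7y² to the remainder.
  leading term y: no divisor's leading term divides it; move -3y to the remainder.
  remainder y³ + 7y² - 3y ≠ 0; add g_4 = y³ + 7y² - 3y to the basis.

The other S-polynomials (S(f_2,g_3), S(f_1,g_4), S(f_2,g_4), S(g_3,g_4)) all reduce to 0 modulo the current basis, so we have a Gröbner basis.
Inter-reduce: drop elements whose leading term is divisible by another's, tail-reduce, and make monic.

G = {x - y² - 7y - 1, y³ + 7y² - 3y}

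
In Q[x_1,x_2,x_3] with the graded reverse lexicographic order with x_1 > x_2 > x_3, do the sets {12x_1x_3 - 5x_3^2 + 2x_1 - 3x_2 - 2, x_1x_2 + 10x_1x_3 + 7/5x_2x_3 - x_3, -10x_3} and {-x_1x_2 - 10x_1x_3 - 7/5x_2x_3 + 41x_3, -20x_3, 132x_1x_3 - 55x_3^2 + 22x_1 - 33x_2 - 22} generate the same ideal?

For a fixed monomial order, each ideal has a unique reduced Gröbner basis; comparing bases decides equality.
Buchberger on the first generating set:
f_1 = 12x_1x_3 - 5x_3^2 + 2x_1 - 3x_2 - 2, LT = x_1x_3.
f_2 = x_1x_2 + 10x_1x_3 + 7/5x_2x_3 - x_3, LT = x_1x_2.
f_3 = -10x_3, LT = x_3.

S(f_1,f_2): lcm = x_1x_2x_3. S = -10x_1x_3^2 - 109/60x_2x_3^2 + 1/6x_1x_2 - 1/4x_2^2 + x_3^2 - 1/6x_2.
  leading term x_1x_3^2: subtract (-5/6x_3)·f_1 from -10x_1x_3^2 - 109/60x_2x_3^2 + 1/6x_1x_2 - 1/4x_2^2 + x_3^2 - 1/6x_2 → -109/60x_2x_3^2 - 25/6x_3^3 + 1/6x_1x_2 - 1/4x_2^2 + 5/3x_1x_3 - 5/2x_2x_3 + x_3^2 - 1/6x_2 - 5/3x_3
  leading term x_2x_3^2: subtract (109/600x_2x_3)·f_3 from -109/60x_2x_3^2 - 25/6x_3^3 + 1/6x_1x_2 - 1/4x_2^2 + 5/3x_1x_3 - 5/2x_2x_3 + x_3^2 - 1/6x_2 - 5/3x_3 → -25/6x_3^3 + 1/6x_1x_2 - 1/4x_2^2 + 5/3x_1x_3 - 5/2x_2x_3 + x_3^2 - 1/6x_2 - 5/3x_3
  leading term x_3^3: subtract (5/12x_3^2)·f_3 from -25/6x_3^3 + 1/6x_1x_2 - 1/4x_2^2 + 5/3x_1x_3 - 5/2x_2x_3 + x_3^2 - 1/6x_2 - 5/3x_3 → 1/6x_1x_2 - 1/4x_2^2 + 5/3x_1x_3 - 5/2x_2x_3 + x_3^2 - 1/6x_2 - 5/3x_3
  leading term x_1x_2: subtract (1/6)·f_2 from 1/6x_1x_2 - 1/4x_2^2 + 5/3x_1x_3 - 5/2x_2x_3 + x_3^2 - 1/6x_2 - 5/3x_3 → -1/4x_2^2 - 41/15x_2x_3 + x_3^2 - 1/6x_2 - 3/2x_3
  leading term x_2^2: no divisor's leading term divides it; move -1/4x_2^2 to the remainder.
  leading term x_2x_3: subtract (41/150x_2)·f_3 from -41/15x_2x_3 + x_3^2 - 1/6x_2 - 3/2x_3 → x_3^2 - 1/6x_2 - 3/2x_3
  leading term x_3^2: subtract (-1/10x_3)·f_3 from x_3^2 - 1/6x_2 - 3/2x_3 → -1/6x_2 - 3/2x_3
  leading term x_2: no divisor's leading term divides it; move -1/6x_2 to the remainder.
  leading term x_3: subtract (3/20)·f_3 from -3/2x_3 → 0
  remainder -1/4x_2^2 - 1/6x_2 ≠ 0; add g_4 = -1/4x_2^2 - 1/6x_2 to the basis.

S(f_1,f_3): lcm = x_1x_3. S = -5/12x_3^2 + 1/6x_1 - 1/4x_2 - 1/6.
  leading term x_3^2: subtract (1/24x_3)·f_3 from -5/12x_3^2 + 1/6x_1 - 1/4x_2 - 1/6 → 1/6x_1 - 1/4x_2 - 1/6
  leading term x_1: no divisor's leading term divides it; move 1/6x_1 to the remainder.
  leading term x_2: no divisor's leading term divides it; move -1/4x_2 to the remainder.
  leading term 1: no divisor's leading term divides it; move -1/6 to the remainder.
  remainder 1/6x_1 - 1/4x_2 - 1/6 ≠ 0; add g_5 = 1/6x_1 - 1/4x_2 - 1/6 to the basis.

The other S-polynomials (S(f_2,f_3), S(f_1,g_4), S(f_2,g_4), S(f_3,g_4), S(f_1,g_5), S(f_2,g_5), S(f_3,g_5), S(g_4,g_5)) all reduce to 0 modulo the current basis, so we have a Gröbner basis.
Inter-reduce: drop elements whose leading term is divisible by another's, tail-reduce, and make monic.
Reduced Gröbner basis: {x_2^2 + 2/3x_2, x_1 - 3/2x_2 - 1, x_3}.

Buchberger on the second generating set:
h_1 = -x_1x_2 - 10x_1x_3 - 7/5x_2x_3 + 41x_3, LT = x_1x_2.
h_2 = -20x_3, LT = x_3.
h_3 = 132x_1x_3 - 55x_3^2 + 22x_1 - 33x_2 - 22, LT = x_1x_3.

S(h_1,h_3): lcm = x_1x_2x_3. S = 10x_1x_3^2 + 109/60x_2x_3^2 - 1/6x_1x_2 + 1/4x_2^2 - 41x_3^2 + 1/6x_2.
  leading term x_1x_3^2: subtract (-1/2x_1x_3)·h_2 from 10x_1x_3^2 + 109/60x_2x_3^2 - 1/6x_1x_2 + 1/4x_2^2 - 41x_3^2 + 1/6x_2 → 109/60x_2x_3^2 - 1/6x_1x_2 + 1/4x_2^2 - 41x_3^2 + 1/6x_2
  leading term x_2x_3^2: subtract (-109/1200x_2x_3)·h_2 from 109/60x_2x_3^2 - 1/6x_1x_2 + 1/4x_2^2 - 41x_3^2 + 1/6x_2 → -1/6x_1x_2 + 1/4x_2^2 - 41x_3^2 + 1/6x_2
  leading term x_1x_2: subtract (1/6)·h_1 from -1/6x_1x_2 + 1/4x_2^2 - 41x_3^2 + 1/6x_2 → 1/4x_2^2 + 5/3x_1x_3 + 7/30x_2x_3 - 41x_3^2 + 1/6x_2 - 41/6x_3
  leading term x_2^2: no divisor's leading term divides it; move 1/4x_2^2 to the remainder.
  leading term x_1x_3: subtract (-1/12x_1)·h_2 from 5/3x_1x_3 + 7/30x_2x_3 - 41x_3^2 + 1/6x_2 - 41/6x_3 → 7/30x_2x_3 - 41x_3^2 + 1/6x_2 - 41/6x_3
  leading term x_2x_3: subtract (-7/600x_2)·h_2 from 7/30x_2x_3 - 41x_3^2 + 1/6x_2 - 41/6x_3 → -41x_3^2 + 1/6x_2 - 41/6x_3
  leading term x_3^2: subtract (41/20x_3)·h_2 from -41x_3^2 + 1/6x_2 - 41/6x_3 → 1/6x_2 - 41/6x_3
  leading term x_2: no divisor's leading term divides it; move 1/6x_2 to the remainder.
  leading term x_3: subtract (41/120)·h_2 from -41/6x_3 → 0
  remainder 1/4x_2^2 + 1/6x_2 ≠ 0; add k_4 = 1/4x_2^2 + 1/6x_2 to the basis.

S(h_2,h_3): lcm = x_1x_3. S = 5/12x_3^2 - 1/6x_1 + 1/4x_2 + 1/6.
  leading term x_3^2: subtract (-1/48x_3)·h_2 from 5/12x_3^2 - 1/6x_1 + 1/4x_2 + 1/6 → -1/6x_1 + 1/4x_2 + 1/6
  leading term x_1: no divisor's leading term divides it; move -1/6x_1 to the remainder.
  leading term x_2: no divisor's leading term divides it; move 1/4x_2 to the remainder.
  leading term 1: no divisor's leading term divides it; move 1/6 to the remainder.
  remainder -1/6x_1 + 1/4x_2 + 1/6 ≠ 0; add k_5 = -1/6x_1 + 1/4x_2 + 1/6 to the basis.

The other S-polynomials (S(h_1,h_2), S(h_1,k_4), S(h_2,k_4), S(h_3,k_4), S(h_1,k_5), S(h_2,k_5), S(h_3,k_5), S(k_4,k_5)) all reduce to 0 modulo the current basis, so we have a Gröbner basis.
Inter-reduce: drop elements whose leading term is divisible by another's, tail-reduce, and make monic.
Reduced Gröbner basis: {x_2^2 + 2/3x_2, x_1 - 3/2x_2 - 1, x_3}.

The two bases agree; hence the ideals are identical.

Yes, the ideals are equal.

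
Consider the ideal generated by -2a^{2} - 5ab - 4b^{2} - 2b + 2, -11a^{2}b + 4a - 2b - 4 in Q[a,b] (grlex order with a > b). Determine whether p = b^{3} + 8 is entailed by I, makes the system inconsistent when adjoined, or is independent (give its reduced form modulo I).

First compute the reduced Gröbner basis of I by Buchberger's algorithm.
f_1 = -2a^{2} - 5ab - 4b^{2} - 2b + 2, LT = a^{2}.
f_2 = -11a^{2}b + 4a - 2b - 4, LT = a^{2}b.

S(f_1,f_2): lcm = a^{2}b. S = \tfrac{5}{2}ab^{2} + 2b^{3} + b^{2} + \tfrac{4}{11}a - \tfrac{13}{11}b - \tfrac{4}{11}.
  reduce S modulo (f_1, f_2):
  remainder \tfrac{5}{2}ab^{2} + 2b^{3} + b^{2} + \tfrac{4}{11}a - \tfrac{13}{11}b - \tfrac{4}{11} ≠ 0; add h_3 = \tfrac{5}{2}ab^{2} + 2b^{3} + b^{2} + \tfrac{4}{11}a - \tfrac{13}{11}b - \tfrac{4}{11} to the basis.

S(f_1,h_3): lcm = a^{2}b^{2}. S = \tfrac{17}{10}ab^{3} + 2b^{4} - \tfrac{2}{5}ab^{2} + b^{3} - \tfrac{8}{55}a^{2} + \tfrac{26}{55}ab - b^{2} + \tfrac{8}{55}a.
  reduce S modulo (f_1, f_2, h_3):
  remainder \tfrac{16}{25}b^{4} + \tfrac{16}{25}b^{3} + \tfrac{162}{275}ab + \tfrac{14}{55}b^{2} + \tfrac{56}{275}a + \tfrac{56}{275}b - \tfrac{56}{275} ≠ 0; add h_4 = \tfrac{16}{25}b^{4} + \tfrac{16}{25}b^{3} + \tfrac{162}{275}ab + \tfrac{14}{55}b^{2} + \tfrac{56}{275}a + \tfrac{56}{275}b - \tfrac{56}{275} to the basis.

The other S-polynomials (S(f_2,h_3), S(f_1,h_4), S(f_2,h_4), S(h_3,h_4)) all reduce to 0 modulo the current basis, so we have a Gröbner basis.
Inter-reduce: drop elements whose leading term is divisible by another's, tail-reduce, and make monic.
Reduced Gröbner basis: {b^{4} + b^{3} + \tfrac{81}{88}ab + \tfrac{35}{88}b^{2} + \tfrac{7}{22}a + \tfrac{7}{22}b - \tfrac{7}{22}, ab^{2} + \tfrac{4}{5}b^{3} + \tfrac{2}{5}b^{2} + \tfrac{8}{55}a - \tfrac{26}{55}b - \tfrac{8}{55}, a^{2} + \tfrac{5}{2}ab + 2b^{2} + b - 1}.
Label its elements g_1 = b^{4} + b^{3} + \tfrac{81}{88}ab + \tfrac{35}{88}b^{2} + \tfrac{7}{22}a + \tfrac{7}{22}b - \tfrac{7}{22}, g_2 = ab^{2} + \tfrac{4}{5}b^{3} + \tfrac{2}{5}b^{2} + \tfrac{8}{55}a - \tfrac{26}{55}b - \tfrac{8}{55}, g_3 = a^{2} + \tfrac{5}{2}ab + 2b^{2} + b - 1.

Reduce p = b^{3} + 8 modulo G:
  leading term b^{3}: no divisor's leading term divides it; move b^{3} to the remainder.
  leading term 1: no divisor's leading term divides it; move 8 to the remainder.
  normal form = b^{3} + 8.
The normal form is nonzero, so p ∉ I. Since p minus its normal form lies in I, I + (p) = I + (r) where r = b^{3} + 8; decide whether this ideal is the whole ring.
Run Buchberger on G together with r (pairs among the g_i already reduce to 0 since G is a Gröbner basis):
g_1 = b^{4} + b^{3} + \tfrac{81}{88}ab + \tfrac{35}{88}b^{2} + \tfrac{7}{22}a + \tfrac{7}{22}b - \tfrac{7}{22}, LT = b^{4}.
g_2 = ab^{2} + \tfrac{4}{5}b^{3} + \tfrac{2}{5}b^{2} + \tfrac{8}{55}a - \tfrac{26}{55}b - \tfrac{8}{55}, LT = ab^{2}.
g_3 = a^{2} + \tfrac{5}{2}ab + 2b^{2} + b - 1, LT = a^{2}.
r = b^{3} + 8, LT = b^{3}.

S(g_1,r): lcm = b^{4}. S = b^{3} + \tfrac{81}{88}ab + \tfrac{35}{88}b^{2} + \tfrac{7}{22}a - \tfrac{169}{22}b - \tfrac{7}{22}.
  reduce S modulo (g_1, g_2, g_3, r):
  remainder \tfrac{81}{88}ab + \tfrac{35}{88}b^{2} + \tfrac{7}{22}a - \tfrac{169}{22}b - \tfrac{183}{22} ≠ 0; add m_5 = \tfrac{81}{88}ab + \tfrac{35}{88}b^{2} + \tfrac{7}{22}a - \tfrac{169}{22}b - \tfrac{183}{22} to the basis.

S(g_2,r): lcm = ab^{3}. S = \tfrac{4}{5}b^{4} + \tfrac{2}{5}b^{3} + \tfrac{8}{55}ab - \tfrac{26}{55}b^{2} - 8a - \tfrac{8}{55}b.
  reduce S modulo (g_1, g_2, g_3, r, m_5):
  remainder -\tfrac{2386}{4455}b^{2} - \tfrac{35864}{4455}a - \tfrac{23752}{4455}b - \tfrac{560}{297} ≠ 0; add m_6 = -\tfrac{2386}{4455}b^{2} - \tfrac{35864}{4455}a - \tfrac{23752}{4455}b - \tfrac{560}{297} to the basis.

S(g_1,m_5): lcm = ab^{4}. S = -\tfrac{35}{81}b^{5} + \tfrac{53}{81}ab^{3} + \tfrac{676}{81}b^{4} + \tfrac{81}{88}a^{2}b + \tfrac{35}{88}ab^{2} + \tfrac{244}{27}b^{3} + \tfrac{7}{22}a^{2} + \tfrac{7}{22}ab - \tfrac{7}{22}a.
  reduce S modulo (g_1, g_2, g_3, r, m_5, m_6):
  remainder \tfrac{56803474}{11692593}a - \tfrac{1038815497}{15590124}b - \tfrac{269678516}{3897531} ≠ 0; add m_7 = \tfrac{56803474}{11692593}a - \tfrac{1038815497}{15590124}b - \tfrac{269678516}{3897531} to the basis.

S(g_2,m_5): lcm = ab^{2}. S = \tfrac{149}{405}b^{3} - \tfrac{28}{81}ab + \tfrac{3542}{405}b^{2} + \tfrac{8}{55}a + \tfrac{12718}{1485}b - \tfrac{8}{55}.
  reduce S modulo (g_1, g_2, g_3, r, m_5, m_6, m_7):
  remainder -\tfrac{54334619616}{28401737}b - \tfrac{55043343232}{28401737} ≠ 0; add m_8 = -\tfrac{54334619616}{28401737}b - \tfrac{55043343232}{28401737} to the basis.

S(r,m_5): lcm = ab^{3}. S = -\tfrac{35}{81}b^{4} - \tfrac{28}{81}ab^{2} + \tfrac{676}{81}b^{3} + \tfrac{244}{27}b^{2} + 8a.
  reduce S modulo (g_1, g_2, g_3, r, m_5, m_6, m_7, m_8):
  remainder -\tfrac{7882898071100}{137534505903} ≠ 0; add m_9 = -\tfrac{7882898071100}{137534505903} to the basis.

The other S-polynomials (S(g_1,g_2), S(g_1,g_3), S(g_2,g_3), S(g_3,r), S(g_3,m_5), S(g_1,m_6), S(g_2,m_6), S(g_3,m_6), S(r,m_6), S(m_5,m_6), S(g_1,m_7), S(g_2,m_7), S(g_3,m_7), S(r,m_7), S(m_5,m_7), S(m_6,m_7), S(g_1,m_8), S(g_2,m_8), S(g_3,m_8), S(r,m_8), S(m_5,m_8), S(m_6,m_8), S(m_7,m_8), S(g_1,m_9), S(g_2,m_9), S(g_3,m_9), S(r,m_9), S(m_5,m_9), S(m_6,m_9), S(m_7,m_9), S(m_8,m_9)) all reduce to 0 modulo the current basis, so we have a Gröbner basis.
Inter-reduce: drop elements whose leading term is divisible by another's, tail-reduce, and make monic.
Reduced Gröbner basis: {1}.
The reduced Gröbner basis of I + (p) is {1}: the ideal is the whole ring, so the enlarged system has no common solution — adjoining p is inconsistent.

The remainder on division by a Gröbner basis is unique — it is the normal form.

Adjoining b^{3} + 8 makes the ideal the whole ring: the system is inconsistent.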